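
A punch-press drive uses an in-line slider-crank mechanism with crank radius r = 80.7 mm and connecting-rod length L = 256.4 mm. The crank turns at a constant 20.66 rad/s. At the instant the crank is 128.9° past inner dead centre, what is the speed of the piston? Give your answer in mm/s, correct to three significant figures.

ω = 20.66 rad/s
For an in-line slider-crank, x = r cosθ + √(L² − r² sin²θ), so v = −rω sinθ·[1 + r cosθ/√(L² − r² sin²θ)].
With r = 0.0807 m, L = 0.2564 m, θ = 128.9°: √(L² − r² sin²θ) = 0.24859 m.
v = −0.0807·20.66·0.77824·[1 + 0.0807·-0.62796/0.24859] = -1.033 m/s.
|v| = 1.033 m/s = 1033 mm/s.

1030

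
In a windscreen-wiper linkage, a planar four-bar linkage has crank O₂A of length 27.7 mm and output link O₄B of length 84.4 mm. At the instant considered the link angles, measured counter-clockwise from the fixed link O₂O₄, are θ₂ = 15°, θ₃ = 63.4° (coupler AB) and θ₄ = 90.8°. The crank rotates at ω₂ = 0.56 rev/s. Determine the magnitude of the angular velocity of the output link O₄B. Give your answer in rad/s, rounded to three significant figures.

ω₂ = 3.519 rad/s (from 0.56 rev/s).
Differentiating the loop-closure r₂e^{iθ₂}+r₃e^{iθ₃}=r₁+r₄e^{iθ₄} gives r₂ω₂e^{iθ₂}+r₃ω₃e^{iθ₃}=r₄ω₄e^{iθ₄}.
Eliminating the other unknown: ω₄ = r₂ω₂ sin(θ₂−θ₃) / [r₄ sin(θ₄−θ₃)].
Numerator sine = -0.74780; denominator sine = +0.46020.
Result = 0.0277·3.519·(-0.74780) / (0.0844·(+0.46020)) = -1.8765 rad/s; magnitude 1.8765 rad/s.

1.88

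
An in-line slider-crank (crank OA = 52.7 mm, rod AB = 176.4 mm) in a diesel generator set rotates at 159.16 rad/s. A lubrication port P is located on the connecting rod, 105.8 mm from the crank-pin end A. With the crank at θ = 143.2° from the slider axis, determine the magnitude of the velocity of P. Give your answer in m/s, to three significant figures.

ω = 159.2 rad/s.  Crank-pin speed |V_A| = rω = 8.3877 m/s, perpendicular to OA.
Rod angle: sinφ = −(r/L) sinθ ⇒ φ = -10.309°; ω_rod = −rω cosθ/√(L²−r²sin²θ) = +38.699 rad/s.
V_P = V_A + ω_rod × AP, with AP = 0.1058 m along the rod.
Components: V_Px = −rω sinθ − a·ω_rod·sinφ = -4.2917 m/s;  V_Py = rω cosθ + a·ω_rod·cosφ = -2.6881 m/s.
|V_P| = √(V_Px² + V_Py²) = 5.064 m/s.

5.06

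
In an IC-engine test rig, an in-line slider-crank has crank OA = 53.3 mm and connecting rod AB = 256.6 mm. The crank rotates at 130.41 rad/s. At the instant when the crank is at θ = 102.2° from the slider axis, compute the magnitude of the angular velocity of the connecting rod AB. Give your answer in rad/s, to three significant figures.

ω = 130.4 rad/s
The rod makes angle φ with the slider axis where L sinφ = r sinθ; differentiating, L cosφ·φ̇ = r ω cosθ.
L cosφ = √(L² − r² sin²θ) = 0.25126 m.
|ω_rod| = r ω |cosθ| / √(L² − r² sin²θ) = 0.0533·130.4·0.21132/0.25126 = 5.8462 rad/s.

5.85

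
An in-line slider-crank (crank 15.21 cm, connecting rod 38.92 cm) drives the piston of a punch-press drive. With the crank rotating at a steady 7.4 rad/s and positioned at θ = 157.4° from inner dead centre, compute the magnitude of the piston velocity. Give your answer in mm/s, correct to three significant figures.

275

ω = 7.4 rad/s
For an in-line slider-crank, x = r cosθ + √(L² − r² sin²θ), so v = −rω sinθ·[1 + r cosθ/√(L² − r² sin²θ)].
With r = 0.1521 m, L = 0.3892 m, θ = 157.4°: √(L² − r² sin²θ) = 0.38479 m.
v = −0.1521·7.4·0.38430·[1 + 0.1521·-0.92321/0.38479] = -0.27469 m/s.
|v| = 0.27469 m/s = 274.69 mm/s.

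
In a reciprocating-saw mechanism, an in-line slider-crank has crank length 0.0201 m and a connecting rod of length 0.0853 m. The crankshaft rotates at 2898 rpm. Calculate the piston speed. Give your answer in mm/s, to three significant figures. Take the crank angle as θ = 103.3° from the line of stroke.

5610

ω = 2π·2898/60 = 303.5 rad/s
For an in-line slider-crank, x = r cosθ + √(L² − r² sin²θ), so v = −rω sinθ·[1 + r cosθ/√(L² − r² sin²θ)].
With r = 0.0201 m, L = 0.0853 m, θ = 103.3°: √(L² − r² sin²θ) = 0.083027 m.
v = −0.0201·303.5·0.97318·[1 + 0.0201·-0.23005/0.083027] = -5.6057 m/s.
|v| = 5.6057 m/s = 5605.7 mm/s.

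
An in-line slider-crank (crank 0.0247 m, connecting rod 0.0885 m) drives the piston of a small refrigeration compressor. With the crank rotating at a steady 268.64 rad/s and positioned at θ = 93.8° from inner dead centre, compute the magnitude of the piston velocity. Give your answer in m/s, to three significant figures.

ω = 268.6 rad/s
For an in-line slider-crank, x = r cosθ + √(L² − r² sin²θ), so v = −rω sinθ·[1 + r cosθ/√(L² − r² sin²θ)].
With r = 0.0247 m, L = 0.0885 m, θ = 93.8°: √(L² − r² sin²θ) = 0.084999 m.
v = −0.0247·268.6·0.99780·[1 + 0.0247·-0.06627/0.084999] = -6.4933 m/s.
|v| = 6.4933 m/s.

6.49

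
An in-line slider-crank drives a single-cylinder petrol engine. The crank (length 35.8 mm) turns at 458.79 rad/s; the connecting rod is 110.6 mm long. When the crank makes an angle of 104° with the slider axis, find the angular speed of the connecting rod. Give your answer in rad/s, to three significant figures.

37.8

ω = 458.8 rad/s
The rod makes angle φ with the slider axis where L sinφ = r sinθ; differentiating, L cosφ·φ̇ = r ω cosθ.
L cosφ = √(L² − r² sin²θ) = 0.105 m.
|ω_rod| = r ω |cosθ| / √(L² − r² sin²θ) = 0.0358·458.8·0.24192/0.105 = 37.842 rad/s.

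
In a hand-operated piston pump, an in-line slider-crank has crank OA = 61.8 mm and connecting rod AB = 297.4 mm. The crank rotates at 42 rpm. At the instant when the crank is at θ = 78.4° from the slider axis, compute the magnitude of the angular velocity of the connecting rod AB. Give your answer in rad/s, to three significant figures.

0.188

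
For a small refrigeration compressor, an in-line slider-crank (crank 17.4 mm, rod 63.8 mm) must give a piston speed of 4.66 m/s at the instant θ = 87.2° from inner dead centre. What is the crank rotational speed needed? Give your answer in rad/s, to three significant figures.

264

For an in-line slider-crank, |v_piston| = rω|sinθ|·[1 + r cosθ/√(L² − r² sin²θ)].
With r = 0.0174 m, L = 0.0638 m, θ = 87.2°: the bracketed kinematic factor |dx/dθ| = 0.01762 m.
ω = v/|dx/dθ| = 4.66/0.01762 = 264.47 rad/s.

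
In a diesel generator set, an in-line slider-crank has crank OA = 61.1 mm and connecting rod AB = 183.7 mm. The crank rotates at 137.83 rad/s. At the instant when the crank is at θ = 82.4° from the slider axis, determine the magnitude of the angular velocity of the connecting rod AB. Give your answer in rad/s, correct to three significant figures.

6.42

ω = 137.8 rad/s
The rod makes angle φ with the slider axis where L sinφ = r sinθ; differentiating, L cosφ·φ̇ = r ω cosθ.
L cosφ = √(L² − r² sin²θ) = 0.17343 m.
|ω_rod| = r ω |cosθ| / √(L² − r² sin²θ) = 0.0611·137.8·0.13226/0.17343 = 6.4221 rad/s.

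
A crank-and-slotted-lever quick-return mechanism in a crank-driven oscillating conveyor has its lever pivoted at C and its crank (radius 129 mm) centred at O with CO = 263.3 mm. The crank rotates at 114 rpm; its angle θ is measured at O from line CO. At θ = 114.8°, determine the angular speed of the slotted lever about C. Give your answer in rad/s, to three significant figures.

0.497

ω = 11.94 rad/s (from 114 rpm).
Crank pin A relative to C: A = (d + r cosθ, r sinθ); lever angle φ = atan2(r sinθ, d + r cosθ).
Differentiating tanφ: φ̇ = rω(d cosθ + r)/(d² + r² + 2dr cosθ).
d² + r² + 2dr cosθ = |CA|² = 0.0574739 m²;  d cosθ + r = +0.018558 m.
|ω_lever| = |0.129·11.94·+0.018558| / 0.0574739 = 0.49727 rad/s.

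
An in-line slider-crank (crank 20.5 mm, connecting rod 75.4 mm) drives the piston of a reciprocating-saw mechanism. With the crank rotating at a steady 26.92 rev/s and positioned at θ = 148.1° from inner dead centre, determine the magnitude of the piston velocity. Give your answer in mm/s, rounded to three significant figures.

1400

ω = 2π·26.9 = 169.1 rad/s
For an in-line slider-crank, x = r cosθ + √(L² − r² sin²θ), so v = −rω sinθ·[1 + r cosθ/√(L² − r² sin²θ)].
With r = 0.0205 m, L = 0.0754 m, θ = 148.1°: √(L² − r² sin²θ) = 0.074618 m.
v = −0.0205·169.1·0.52844·[1 + 0.0205·-0.84897/0.074618] = -1.405 m/s.
|v| = 1.405 m/s = 1405 mm/s.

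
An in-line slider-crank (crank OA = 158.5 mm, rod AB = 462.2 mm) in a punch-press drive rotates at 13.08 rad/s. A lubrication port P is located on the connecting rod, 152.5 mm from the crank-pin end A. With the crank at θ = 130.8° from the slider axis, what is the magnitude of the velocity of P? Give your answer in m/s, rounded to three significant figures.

ω = 13.08 rad/s.  Crank-pin speed |V_A| = rω = 2.0732 m/s, perpendicular to OA.
Rod angle: sinφ = −(r/L) sinθ ⇒ φ = -15.046°; ω_rod = −rω cosθ/√(L²−r²sin²θ) = +3.0349 rad/s.
V_P = V_A + ω_rod × AP, with AP = 0.1525 m along the rod.
Components: V_Px = −rω sinθ − a·ω_rod·sinφ = -1.4492 m/s;  V_Py = rω cosθ + a·ω_rod·cosφ = -0.9077 m/s.
|V_P| = √(V_Px² + V_Py²) = 1.71 m/s.

1.71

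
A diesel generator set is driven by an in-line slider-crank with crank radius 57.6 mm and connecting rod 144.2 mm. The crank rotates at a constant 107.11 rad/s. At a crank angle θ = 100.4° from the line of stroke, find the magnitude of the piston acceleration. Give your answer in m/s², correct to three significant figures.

386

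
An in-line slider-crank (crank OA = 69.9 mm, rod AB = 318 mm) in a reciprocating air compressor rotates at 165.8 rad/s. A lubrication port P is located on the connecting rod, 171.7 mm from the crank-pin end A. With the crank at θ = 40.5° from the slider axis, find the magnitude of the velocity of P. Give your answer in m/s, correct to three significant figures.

9.16

ω = 165.8 rad/s.  Crank-pin speed |V_A| = rω = 11.589 m/s, perpendicular to OA.
Rod angle: sinφ = −(r/L) sinθ ⇒ φ = -8.207°; ω_rod = −rω cosθ/√(L²−r²sin²θ) = -28 rad/s.
V_P = V_A + ω_rod × AP, with AP = 0.1717 m along the rod.
Components: V_Px = −rω sinθ − a·ω_rod·sinφ = -8.213 m/s;  V_Py = rω cosθ + a·ω_rod·cosφ = +4.0544 m/s.
|V_P| = √(V_Px² + V_Py²) = 9.1592 m/s.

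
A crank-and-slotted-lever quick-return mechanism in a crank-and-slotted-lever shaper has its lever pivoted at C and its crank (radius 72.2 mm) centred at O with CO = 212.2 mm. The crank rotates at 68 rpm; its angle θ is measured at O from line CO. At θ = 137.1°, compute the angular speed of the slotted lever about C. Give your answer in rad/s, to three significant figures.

ω = 7.121 rad/s (from 68 rpm).
Crank pin A relative to C: A = (d + r cosθ, r sinθ); lever angle φ = atan2(r sinθ, d + r cosθ).
Differentiating tanφ: φ̇ = rω(d cosθ + r)/(d² + r² + 2dr cosθ).
d² + r² + 2dr cosθ = |CA|² = 0.0277953 m²;  d cosθ + r = -0.083246 m.
|ω_lever| = |0.0722·7.121·-0.083246| / 0.0277953 = 1.5398 rad/s.

1.54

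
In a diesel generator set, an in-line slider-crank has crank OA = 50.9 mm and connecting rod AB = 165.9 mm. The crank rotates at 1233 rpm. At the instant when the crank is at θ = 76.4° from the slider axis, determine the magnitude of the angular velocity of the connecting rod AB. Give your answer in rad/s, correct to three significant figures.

9.76

ω = 129.1 rad/s (converted from 1233 rpm).
The rod makes angle φ with the slider axis where L sinφ = r sinθ; differentiating, L cosφ·φ̇ = r ω cosθ.
L cosφ = √(L² − r² sin²θ) = 0.15835 m.
|ω_rod| = r ω |cosθ| / √(L² − r² sin²θ) = 0.0509·129.1·0.23514/0.15835 = 9.7593 rad/s.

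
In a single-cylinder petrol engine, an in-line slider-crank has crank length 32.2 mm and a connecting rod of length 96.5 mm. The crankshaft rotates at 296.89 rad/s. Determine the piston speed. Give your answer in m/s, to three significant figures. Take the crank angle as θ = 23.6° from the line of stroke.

5.01

ω = 296.9 rad/s
For an in-line slider-crank, x = r cosθ + √(L² − r² sin²θ), so v = −rω sinθ·[1 + r cosθ/√(L² − r² sin²θ)].
With r = 0.0322 m, L = 0.0965 m, θ = 23.6°: √(L² − r² sin²θ) = 0.095635 m.
v = −0.0322·296.9·0.40035·[1 + 0.0322·0.91636/0.095635] = -5.0081 m/s.
|v| = 5.0081 m/s.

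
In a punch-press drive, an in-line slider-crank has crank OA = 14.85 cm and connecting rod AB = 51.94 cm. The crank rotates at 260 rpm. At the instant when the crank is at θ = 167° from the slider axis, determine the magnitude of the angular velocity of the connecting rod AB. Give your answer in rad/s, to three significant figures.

7.60

ω = 27.23 rad/s (converted from 260 rpm).
The rod makes angle φ with the slider axis where L sinφ = r sinθ; differentiating, L cosφ·φ̇ = r ω cosθ.
L cosφ = √(L² − r² sin²θ) = 0.51832 m.
|ω_rod| = r ω |cosθ| / √(L² − r² sin²θ) = 0.1485·27.23·0.97437/0.51832 = 7.6006 rad/s.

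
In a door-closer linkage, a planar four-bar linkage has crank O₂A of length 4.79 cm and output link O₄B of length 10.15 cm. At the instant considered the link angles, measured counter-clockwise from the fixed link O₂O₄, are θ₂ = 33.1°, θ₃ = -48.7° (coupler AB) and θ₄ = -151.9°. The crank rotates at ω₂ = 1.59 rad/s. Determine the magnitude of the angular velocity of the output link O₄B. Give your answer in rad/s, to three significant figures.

ω₂ = 1.59 rad/s
Differentiating the loop-closure r₂e^{iθ₂}+r₃e^{iθ₃}=r₁+r₄e^{iθ₄} gives r₂ω₂e^{iθ₂}+r₃ω₃e^{iθ₃}=r₄ω₄e^{iθ₄}.
Eliminating the other unknown: ω₄ = r₂ω₂ sin(θ₂−θ₃) / [r₄ sin(θ₄−θ₃)].
Numerator sine = +0.98978; denominator sine = -0.97358.
Result = 0.0479·1.59·(+0.98978) / (0.1015·(-0.97358)) = -0.76284 rad/s; magnitude 0.76284 rad/s.

0.763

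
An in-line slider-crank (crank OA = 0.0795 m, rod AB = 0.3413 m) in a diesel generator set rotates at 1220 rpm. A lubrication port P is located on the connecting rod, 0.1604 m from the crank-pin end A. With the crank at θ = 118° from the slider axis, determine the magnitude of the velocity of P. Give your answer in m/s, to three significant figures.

ω = 127.8 rad/s.  Crank-pin speed |V_A| = rω = 10.157 m/s, perpendicular to OA.
Rod angle: sinφ = −(r/L) sinθ ⇒ φ = -11.869°; ω_rod = −rω cosθ/√(L²−r²sin²θ) = +14.276 rad/s.
V_P = V_A + ω_rod × AP, with AP = 0.1604 m along the rod.
Components: V_Px = −rω sinθ − a·ω_rod·sinφ = -8.4969 m/s;  V_Py = rω cosθ + a·ω_rod·cosφ = -2.5274 m/s.
|V_P| = √(V_Px² + V_Py²) = 8.8648 m/s.

8.86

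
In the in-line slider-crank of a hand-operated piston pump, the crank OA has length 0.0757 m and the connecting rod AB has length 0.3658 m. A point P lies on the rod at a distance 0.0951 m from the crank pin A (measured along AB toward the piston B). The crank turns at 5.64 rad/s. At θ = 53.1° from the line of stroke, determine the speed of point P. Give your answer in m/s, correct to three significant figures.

ω = 5.64 rad/s.  Crank-pin speed |V_A| = rω = 0.42695 m/s, perpendicular to OA.
Rod angle: sinφ = −(r/L) sinθ ⇒ φ = -9.526°; ω_rod = −rω cosθ/√(L²−r²sin²θ) = -0.71059 rad/s.
V_P = V_A + ω_rod × AP, with AP = 0.0951 m along the rod.
Components: V_Px = −rω sinθ − a·ω_rod·sinφ = -0.35261 m/s;  V_Py = rω cosθ + a·ω_rod·cosφ = +0.1897 m/s.
|V_P| = √(V_Px² + V_Py²) = 0.4004 m/s.

0.400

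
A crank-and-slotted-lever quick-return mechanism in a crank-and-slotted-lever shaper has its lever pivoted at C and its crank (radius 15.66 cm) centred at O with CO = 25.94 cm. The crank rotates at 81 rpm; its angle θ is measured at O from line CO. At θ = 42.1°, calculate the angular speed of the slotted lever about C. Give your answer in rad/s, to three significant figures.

3.05

ω = 8.482 rad/s (from 81 rpm).
Crank pin A relative to C: A = (d + r cosθ, r sinθ); lever angle φ = atan2(r sinθ, d + r cosθ).
Differentiating tanφ: φ̇ = rω(d cosθ + r)/(d² + r² + 2dr cosθ).
d² + r² + 2dr cosθ = |CA|² = 0.152093 m²;  d cosθ + r = +0.34907 m.
|ω_lever| = |0.1566·8.482·+0.34907| / 0.152093 = 3.0486 rad/s.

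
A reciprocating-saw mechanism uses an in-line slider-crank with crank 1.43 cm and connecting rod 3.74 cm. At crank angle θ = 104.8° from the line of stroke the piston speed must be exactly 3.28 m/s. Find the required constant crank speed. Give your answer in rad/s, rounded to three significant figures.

For an in-line slider-crank, |v_piston| = rω|sinθ|·[1 + r cosθ/√(L² − r² sin²θ)].
With r = 0.0143 m, L = 0.0374 m, θ = 104.8°: the bracketed kinematic factor |dx/dθ| = 0.012372 m.
ω = v/|dx/dθ| = 3.28/0.012372 = 265.11 rad/s.

265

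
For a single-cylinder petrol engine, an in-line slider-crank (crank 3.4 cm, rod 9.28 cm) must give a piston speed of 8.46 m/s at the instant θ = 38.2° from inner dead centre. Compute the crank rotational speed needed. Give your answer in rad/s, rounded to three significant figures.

311

For an in-line slider-crank, |v_piston| = rω|sinθ|·[1 + r cosθ/√(L² − r² sin²θ)].
With r = 0.034 m, L = 0.0928 m, θ = 38.2°: the bracketed kinematic factor |dx/dθ| = 0.027241 m.
ω = v/|dx/dθ| = 8.46/0.027241 = 310.56 rad/s.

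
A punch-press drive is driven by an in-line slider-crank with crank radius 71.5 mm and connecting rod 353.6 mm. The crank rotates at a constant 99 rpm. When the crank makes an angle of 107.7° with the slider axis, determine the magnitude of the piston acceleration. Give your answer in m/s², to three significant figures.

ω = 2π·99/60 = 10.37 rad/s
x(θ) = r cosθ + √(L² − r² sin²θ); with ω constant, a = ω²·d²x/dθ².
d²x/dθ² = −r cosθ − r²(cos2θ)/√u − r⁴ sin²2θ/(4u^{3/2}),  u = L² − r² sin²θ = 0.120393 m².
Substituting r = 0.0715 m, L = 0.3536 m, θ = 107.7°: d²x/dθ² = +0.033696 m.
a = ω²·d²x/dθ² = (10.37)²·(+0.033696) = +3.6216 m/s²;  |a| = 3.6216 m/s².

3.62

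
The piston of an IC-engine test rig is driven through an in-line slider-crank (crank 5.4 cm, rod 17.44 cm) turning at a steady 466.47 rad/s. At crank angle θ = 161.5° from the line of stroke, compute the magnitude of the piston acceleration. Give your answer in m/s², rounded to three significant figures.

8190

ω = 466.5 rad/s
x(θ) = r cosθ + √(L² − r² sin²θ); with ω constant, a = ω²·d²x/dθ².
d²x/dθ² = −r cosθ − r²(cos2θ)/√u − r⁴ sin²2θ/(4u^{3/2}),  u = L² − r² sin²θ = 0.0301218 m².
Substituting r = 0.054 m, L = 0.1744 m, θ = 161.5°: d²x/dθ² = +0.037644 m.
a = ω²·d²x/dθ² = (466.5)²·(+0.037644) = +8191.1 m/s²;  |a| = 8191.1 m/s².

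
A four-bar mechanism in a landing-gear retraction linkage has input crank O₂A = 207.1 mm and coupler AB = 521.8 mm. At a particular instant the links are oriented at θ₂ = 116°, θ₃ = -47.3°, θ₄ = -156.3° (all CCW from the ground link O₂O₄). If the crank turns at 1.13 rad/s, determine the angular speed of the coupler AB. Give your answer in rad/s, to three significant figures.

0.474

ω₂ = 1.13 rad/s
Differentiating the loop-closure r₂e^{iθ₂}+r₃e^{iθ₃}=r₁+r₄e^{iθ₄} gives r₂ω₂e^{iθ₂}+r₃ω₃e^{iθ₃}=r₄ω₄e^{iθ₄}.
Eliminating the other unknown: ω₃ = r₂ω₂ sin(θ₄−θ₂) / [r₃ sin(θ₃−θ₄)].
Numerator sine = +0.99919; denominator sine = +0.94552.
Result = 0.2071·1.13·(+0.99919) / (0.5218·(+0.94552)) = +0.47395 rad/s; magnitude 0.47395 rad/s.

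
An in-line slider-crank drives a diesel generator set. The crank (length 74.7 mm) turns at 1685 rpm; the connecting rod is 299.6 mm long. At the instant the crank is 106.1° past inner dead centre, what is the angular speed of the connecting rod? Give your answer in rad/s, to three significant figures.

12.6

ω = 176.5 rad/s (converted from 1685 rpm).
The rod makes angle φ with the slider axis where L sinφ = r sinθ; differentiating, L cosφ·φ̇ = r ω cosθ.
L cosφ = √(L² − r² sin²θ) = 0.29088 m.
|ω_rod| = r ω |cosθ| / √(L² − r² sin²θ) = 0.0747·176.5·0.27731/0.29088 = 12.566 rad/s.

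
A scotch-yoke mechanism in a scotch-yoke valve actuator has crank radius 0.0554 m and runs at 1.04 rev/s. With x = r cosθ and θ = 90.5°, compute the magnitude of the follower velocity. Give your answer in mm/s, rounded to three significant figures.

362

ω = 6.535 rad/s (from 1.04 rev/s).
x = r cosθ ⇒ ẋ = −rω sinθ.
|v| = rω|sinθ| = 0.0554·6.535·|sin 90.5°| = 0.362 m/s = 362 mm/s.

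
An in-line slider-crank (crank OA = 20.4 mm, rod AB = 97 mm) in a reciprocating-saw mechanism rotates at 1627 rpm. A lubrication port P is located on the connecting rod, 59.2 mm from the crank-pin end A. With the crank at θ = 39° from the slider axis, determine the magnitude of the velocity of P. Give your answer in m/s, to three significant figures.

ω = 170.4 rad/s.  Crank-pin speed |V_A| = rω = 3.4757 m/s, perpendicular to OA.
Rod angle: sinφ = −(r/L) sinθ ⇒ φ = -7.606°; ω_rod = −rω cosθ/√(L²−r²sin²θ) = -28.094 rad/s.
V_P = V_A + ω_rod × AP, with AP = 0.0592 m along the rod.
Components: V_Px = −rω sinθ − a·ω_rod·sinφ = -2.4075 m/s;  V_Py = rω cosθ + a·ω_rod·cosφ = +1.0526 m/s.
|V_P| = √(V_Px² + V_Py²) = 2.6275 m/s.

2.63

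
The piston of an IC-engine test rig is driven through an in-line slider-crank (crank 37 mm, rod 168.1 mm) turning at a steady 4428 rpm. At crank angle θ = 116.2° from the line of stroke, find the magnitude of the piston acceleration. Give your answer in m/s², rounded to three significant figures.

ω = 2π·4428/60 = 463.7 rad/s
x(θ) = r cosθ + √(L² − r² sin²θ); with ω constant, a = ω²·d²x/dθ².
d²x/dθ² = −r cosθ − r²(cos2θ)/√u − r⁴ sin²2θ/(4u^{3/2}),  u = L² − r² sin²θ = 0.0271555 m².
Substituting r = 0.037 m, L = 0.1681 m, θ = 116.2°: d²x/dθ² = +0.021339 m.
a = ω²·d²x/dθ² = (463.7)²·(+0.021339) = +4588.2 m/s²;  |a| = 4588.2 m/s².

4590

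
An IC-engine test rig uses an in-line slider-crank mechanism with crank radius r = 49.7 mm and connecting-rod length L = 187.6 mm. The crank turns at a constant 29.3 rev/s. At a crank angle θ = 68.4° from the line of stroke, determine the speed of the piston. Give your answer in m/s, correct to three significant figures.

ω = 2π·29.3 = 184.1 rad/s
For an in-line slider-crank, x = r cosθ + √(L² − r² sin²θ), so v = −rω sinθ·[1 + r cosθ/√(L² − r² sin²θ)].
With r = 0.0497 m, L = 0.1876 m, θ = 68.4°: √(L² − r² sin²θ) = 0.18182 m.
v = −0.0497·184.1·0.92978·[1 + 0.0497·0.36812/0.18182] = -9.3632 m/s.
|v| = 9.3632 m/s.

9.36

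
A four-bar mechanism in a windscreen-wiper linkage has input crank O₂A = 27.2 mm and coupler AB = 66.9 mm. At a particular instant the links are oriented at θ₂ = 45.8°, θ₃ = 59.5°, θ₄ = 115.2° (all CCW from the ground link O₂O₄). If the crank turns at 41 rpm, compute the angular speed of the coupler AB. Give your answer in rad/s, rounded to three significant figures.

ω₂ = 4.294 rad/s (from 41 rpm).
Differentiating the loop-closure r₂e^{iθ₂}+r₃e^{iθ₃}=r₁+r₄e^{iθ₄} gives r₂ω₂e^{iθ₂}+r₃ω₃e^{iθ₃}=r₄ω₄e^{iθ₄}.
Eliminating the other unknown: ω₃ = r₂ω₂ sin(θ₄−θ₂) / [r₃ sin(θ₃−θ₄)].
Numerator sine = +0.93606; denominator sine = -0.82610.
Result = 0.0272·4.294·(+0.93606) / (0.0669·(-0.82610)) = -1.978 rad/s; magnitude 1.978 rad/s.

1.98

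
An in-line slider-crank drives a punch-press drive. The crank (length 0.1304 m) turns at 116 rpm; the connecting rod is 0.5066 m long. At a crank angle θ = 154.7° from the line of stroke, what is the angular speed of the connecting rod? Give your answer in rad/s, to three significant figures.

ω = 12.15 rad/s (converted from 116 rpm).
The rod makes angle φ with the slider axis where L sinφ = r sinθ; differentiating, L cosφ·φ̇ = r ω cosθ.
L cosφ = √(L² − r² sin²θ) = 0.50353 m.
|ω_rod| = r ω |cosθ| / √(L² − r² sin²θ) = 0.1304·12.15·0.90408/0.50353 = 2.8441 rad/s.

2.84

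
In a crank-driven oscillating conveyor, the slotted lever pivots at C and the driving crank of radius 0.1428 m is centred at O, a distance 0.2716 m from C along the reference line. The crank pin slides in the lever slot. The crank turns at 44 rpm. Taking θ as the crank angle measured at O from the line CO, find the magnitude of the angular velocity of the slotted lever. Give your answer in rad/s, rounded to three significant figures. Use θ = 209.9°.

2.27

ω = 4.608 rad/s (from 44 rpm).
Crank pin A relative to C: A = (d + r cosθ, r sinθ); lever angle φ = atan2(r sinθ, d + r cosθ).
Differentiating tanφ: φ̇ = rω(d cosθ + r)/(d² + r² + 2dr cosθ).
d² + r² + 2dr cosθ = |CA|² = 0.0269141 m²;  d cosθ + r = -0.092649 m.
|ω_lever| = |0.1428·4.608·-0.092649| / 0.0269141 = 2.265 rad/s.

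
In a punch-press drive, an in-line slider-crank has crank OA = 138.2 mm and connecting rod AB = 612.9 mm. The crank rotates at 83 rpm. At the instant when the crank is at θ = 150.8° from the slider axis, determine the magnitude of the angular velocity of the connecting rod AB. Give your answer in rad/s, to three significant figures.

ω = 8.692 rad/s (converted from 83 rpm).
The rod makes angle φ with the slider axis where L sinφ = r sinθ; differentiating, L cosφ·φ̇ = r ω cosθ.
L cosφ = √(L² − r² sin²θ) = 0.60918 m.
|ω_rod| = r ω |cosθ| / √(L² − r² sin²θ) = 0.1382·8.692·0.87292/0.60918 = 1.7213 rad/s.

1.72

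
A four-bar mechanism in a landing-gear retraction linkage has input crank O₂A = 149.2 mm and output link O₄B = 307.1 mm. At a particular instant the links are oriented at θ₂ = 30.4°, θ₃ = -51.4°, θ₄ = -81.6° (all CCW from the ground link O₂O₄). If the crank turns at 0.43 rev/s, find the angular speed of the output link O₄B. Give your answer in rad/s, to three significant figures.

ω₂ = 2.702 rad/s (from 0.43 rev/s).
Differentiating the loop-closure r₂e^{iθ₂}+r₃e^{iθ₃}=r₁+r₄e^{iθ₄} gives r₂ω₂e^{iθ₂}+r₃ω₃e^{iθ₃}=r₄ω₄e^{iθ₄}.
Eliminating the other unknown: ω₄ = r₂ω₂ sin(θ₂−θ₃) / [r₄ sin(θ₄−θ₃)].
Numerator sine = +0.98978; denominator sine = -0.50302.
Result = 0.1492·2.702·(+0.98978) / (0.3071·(-0.50302)) = -2.5828 rad/s; magnitude 2.5828 rad/s.

2.58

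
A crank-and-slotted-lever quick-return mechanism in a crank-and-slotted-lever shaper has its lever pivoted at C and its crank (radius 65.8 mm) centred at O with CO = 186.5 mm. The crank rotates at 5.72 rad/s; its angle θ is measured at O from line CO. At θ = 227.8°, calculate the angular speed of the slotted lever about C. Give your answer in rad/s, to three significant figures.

0.989

ω = 5.72 rad/s
Crank pin A relative to C: A = (d + r cosθ, r sinθ); lever angle φ = atan2(r sinθ, d + r cosθ).
Differentiating tanφ: φ̇ = rω(d cosθ + r)/(d² + r² + 2dr cosθ).
d² + r² + 2dr cosθ = |CA|² = 0.0226256 m²;  d cosθ + r = -0.059476 m.
|ω_lever| = |0.0658·5.72·-0.059476| / 0.0226256 = 0.98938 rad/s.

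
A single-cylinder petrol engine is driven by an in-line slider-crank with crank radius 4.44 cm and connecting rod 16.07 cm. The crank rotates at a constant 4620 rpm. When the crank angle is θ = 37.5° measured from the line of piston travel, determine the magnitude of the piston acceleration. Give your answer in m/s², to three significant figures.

9050

ω = 2π·4620/60 = 483.8 rad/s
x(θ) = r cosθ + √(L² − r² sin²θ); with ω constant, a = ω²·d²x/dθ².
d²x/dθ² = −r cosθ − r²(cos2θ)/√u − r⁴ sin²2θ/(4u^{3/2}),  u = L² − r² sin²θ = 0.0250939 m².
Substituting r = 0.0444 m, L = 0.1607 m, θ = 37.5°: d²x/dθ² = -0.038674 m.
a = ω²·d²x/dθ² = (483.8)²·(-0.038674) = -9052.3 m/s²;  |a| = 9052.3 m/s².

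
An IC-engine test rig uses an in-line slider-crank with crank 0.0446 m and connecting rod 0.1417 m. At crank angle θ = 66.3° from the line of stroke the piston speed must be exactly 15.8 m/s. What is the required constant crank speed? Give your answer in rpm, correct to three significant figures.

3260

For an in-line slider-crank, |v_piston| = rω|sinθ|·[1 + r cosθ/√(L² − r² sin²θ)].
With r = 0.0446 m, L = 0.1417 m, θ = 66.3°: the bracketed kinematic factor |dx/dθ| = 0.046234 m.
ω = v/|dx/dθ| = 15.8/0.046234 = 341.74 rad/s.
N = 60ω/(2π) = 3263.4 rpm.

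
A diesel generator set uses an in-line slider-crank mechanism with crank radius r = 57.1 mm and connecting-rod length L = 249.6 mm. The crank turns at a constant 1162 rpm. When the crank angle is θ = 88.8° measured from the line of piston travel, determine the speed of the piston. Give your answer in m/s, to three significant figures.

ω = 2π·1162/60 = 121.7 rad/s
For an in-line slider-crank, x = r cosθ + √(L² − r² sin²θ), so v = −rω sinθ·[1 + r cosθ/√(L² − r² sin²θ)].
With r = 0.0571 m, L = 0.2496 m, θ = 88.8°: √(L² − r² sin²θ) = 0.24298 m.
v = −0.0571·121.7·0.99978·[1 + 0.0571·0.02094/0.24298] = -6.9808 m/s.
|v| = 6.9808 m/s.

6.98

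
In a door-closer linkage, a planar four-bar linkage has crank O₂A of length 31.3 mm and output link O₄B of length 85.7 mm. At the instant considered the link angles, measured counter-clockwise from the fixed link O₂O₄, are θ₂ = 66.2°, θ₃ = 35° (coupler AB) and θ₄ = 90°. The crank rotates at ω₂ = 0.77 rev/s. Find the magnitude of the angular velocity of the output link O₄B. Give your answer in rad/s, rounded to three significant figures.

ω₂ = 4.838 rad/s (from 0.77 rev/s).
Differentiating the loop-closure r₂e^{iθ₂}+r₃e^{iθ₃}=r₁+r₄e^{iθ₄} gives r₂ω₂e^{iθ₂}+r₃ω₃e^{iθ₃}=r₄ω₄e^{iθ₄}.
Eliminating the other unknown: ω₄ = r₂ω₂ sin(θ₂−θ₃) / [r₄ sin(θ₄−θ₃)].
Numerator sine = +0.51803; denominator sine = +0.81915.
Result = 0.0313·4.838·(+0.51803) / (0.0857·(+0.81915)) = +1.1174 rad/s; magnitude 1.1174 rad/s.

1.12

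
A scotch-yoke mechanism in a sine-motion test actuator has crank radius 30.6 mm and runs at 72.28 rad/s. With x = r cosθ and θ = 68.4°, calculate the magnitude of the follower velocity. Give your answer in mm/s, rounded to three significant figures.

ω = 72.28 rad/s
x = r cosθ ⇒ ẋ = −rω sinθ.
|v| = rω|sinθ| = 0.0306·72.28·|sin 68.4°| = 2.0564 m/s = 2056.4 mm/s.

2060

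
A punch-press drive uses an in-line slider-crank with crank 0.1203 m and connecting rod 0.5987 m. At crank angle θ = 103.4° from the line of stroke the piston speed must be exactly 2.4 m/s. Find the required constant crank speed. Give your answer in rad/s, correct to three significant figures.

For an in-line slider-crank, |v_piston| = rω|sinθ|·[1 + r cosθ/√(L² − r² sin²θ)].
With r = 0.1203 m, L = 0.5987 m, θ = 103.4°: the bracketed kinematic factor |dx/dθ| = 0.11147 m.
ω = v/|dx/dθ| = 2.4/0.11147 = 21.531 rad/s.

21.5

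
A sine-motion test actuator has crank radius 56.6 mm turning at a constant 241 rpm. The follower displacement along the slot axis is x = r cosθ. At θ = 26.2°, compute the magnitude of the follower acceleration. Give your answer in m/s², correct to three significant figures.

32.3

ω = 25.24 rad/s (from 241 rpm).
x = r cosθ ⇒ ẍ = −rω² cosθ (ω constant).
|a| = rω²|cosθ| = 0.0566·(25.24)²·|cos 26.2°| = 32.346 m/s².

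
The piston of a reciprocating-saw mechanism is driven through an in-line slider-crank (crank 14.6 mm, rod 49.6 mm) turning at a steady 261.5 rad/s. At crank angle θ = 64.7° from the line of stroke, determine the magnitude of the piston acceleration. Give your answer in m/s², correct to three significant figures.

ω = 261.5 rad/s
x(θ) = r cosθ + √(L² − r² sin²θ); with ω constant, a = ω²·d²x/dθ².
d²x/dθ² = −r cosθ − r²(cos2θ)/√u − r⁴ sin²2θ/(4u^{3/2}),  u = L² − r² sin²θ = 0.00228593 m².
Substituting r = 0.0146 m, L = 0.0496 m, θ = 64.7°: d²x/dθ² = -0.0034716 m.
a = ω²·d²x/dθ² = (261.5)²·(-0.0034716) = -237.4 m/s²;  |a| = 237.4 m/s².

237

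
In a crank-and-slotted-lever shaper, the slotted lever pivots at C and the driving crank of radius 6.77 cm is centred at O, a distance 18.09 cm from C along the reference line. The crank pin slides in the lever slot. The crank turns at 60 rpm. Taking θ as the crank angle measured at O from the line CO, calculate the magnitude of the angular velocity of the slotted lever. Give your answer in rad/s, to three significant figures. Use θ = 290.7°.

ω = 6.283 rad/s (from 60 rpm).
Crank pin A relative to C: A = (d + r cosθ, r sinθ); lever angle φ = atan2(r sinθ, d + r cosθ).
Differentiating tanφ: φ̇ = rω(d cosθ + r)/(d² + r² + 2dr cosθ).
d² + r² + 2dr cosθ = |CA|² = 0.0459661 m²;  d cosθ + r = +0.13164 m.
|ω_lever| = |0.0677·6.283·+0.13164| / 0.0459661 = 1.2182 rad/s.

1.22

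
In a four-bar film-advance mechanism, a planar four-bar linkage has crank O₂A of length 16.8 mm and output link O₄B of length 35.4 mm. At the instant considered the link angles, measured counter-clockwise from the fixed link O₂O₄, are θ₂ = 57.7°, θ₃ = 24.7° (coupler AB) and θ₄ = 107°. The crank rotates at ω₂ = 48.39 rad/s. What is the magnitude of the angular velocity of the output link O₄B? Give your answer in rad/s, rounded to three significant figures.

ω₂ = 48.39 rad/s
Differentiating the loop-closure r₂e^{iθ₂}+r₃e^{iθ₃}=r₁+r₄e^{iθ₄} gives r₂ω₂e^{iθ₂}+r₃ω₃e^{iθ₃}=r₄ω₄e^{iθ₄}.
Eliminating the other unknown: ω₄ = r₂ω₂ sin(θ₂−θ₃) / [r₄ sin(θ₄−θ₃)].
Numerator sine = +0.54464; denominator sine = +0.99098.
Result = 0.0168·48.39·(+0.54464) / (0.0354·(+0.99098)) = +12.621 rad/s; magnitude 12.621 rad/s.

12.6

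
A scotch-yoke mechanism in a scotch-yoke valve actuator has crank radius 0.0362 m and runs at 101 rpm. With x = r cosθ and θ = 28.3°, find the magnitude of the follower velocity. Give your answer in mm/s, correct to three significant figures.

ω = 10.58 rad/s (from 101 rpm).
x = r cosθ ⇒ ẋ = −rω sinθ.
|v| = rω|sinθ| = 0.0362·10.58·|sin 28.3°| = 0.18152 m/s = 181.52 mm/s.

182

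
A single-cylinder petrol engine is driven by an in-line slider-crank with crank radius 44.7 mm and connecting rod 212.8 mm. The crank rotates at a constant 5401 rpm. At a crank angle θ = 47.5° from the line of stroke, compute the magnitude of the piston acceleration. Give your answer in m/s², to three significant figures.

9430

ω = 2π·5401/60 = 565.6 rad/s
x(θ) = r cosθ + √(L² − r² sin²θ); with ω constant, a = ω²·d²x/dθ².
d²x/dθ² = −r cosθ − r²(cos2θ)/√u − r⁴ sin²2θ/(4u^{3/2}),  u = L² − r² sin²θ = 0.0441977 m².
Substituting r = 0.0447 m, L = 0.2128 m, θ = 47.5°: d²x/dθ² = -0.029477 m.
a = ω²·d²x/dθ² = (565.6)²·(-0.029477) = -9429.5 m/s²;  |a| = 9429.5 m/s².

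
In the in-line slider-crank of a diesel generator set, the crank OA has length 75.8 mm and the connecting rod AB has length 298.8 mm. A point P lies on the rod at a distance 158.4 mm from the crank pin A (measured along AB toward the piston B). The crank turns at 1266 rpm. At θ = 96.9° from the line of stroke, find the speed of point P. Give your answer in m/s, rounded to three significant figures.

9.83

ω = 132.6 rad/s.  Crank-pin speed |V_A| = rω = 10.049 m/s, perpendicular to OA.
Rod angle: sinφ = −(r/L) sinθ ⇒ φ = -14.587°; ω_rod = −rω cosθ/√(L²−r²sin²θ) = +4.175 rad/s.
V_P = V_A + ω_rod × AP, with AP = 0.1584 m along the rod.
Components: V_Px = −rω sinθ − a·ω_rod·sinφ = -9.8099 m/s;  V_Py = rω cosθ + a·ω_rod·cosφ = -0.56728 m/s.
|V_P| = √(V_Px² + V_Py²) = 9.8263 m/s.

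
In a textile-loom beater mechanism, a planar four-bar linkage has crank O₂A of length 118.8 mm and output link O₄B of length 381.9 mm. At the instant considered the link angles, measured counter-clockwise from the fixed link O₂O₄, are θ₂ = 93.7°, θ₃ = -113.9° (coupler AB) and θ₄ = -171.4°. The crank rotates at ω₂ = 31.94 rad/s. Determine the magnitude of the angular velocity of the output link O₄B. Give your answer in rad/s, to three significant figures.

ω₂ = 31.94 rad/s
Differentiating the loop-closure r₂e^{iθ₂}+r₃e^{iθ₃}=r₁+r₄e^{iθ₄} gives r₂ω₂e^{iθ₂}+r₃ω₃e^{iθ₃}=r₄ω₄e^{iθ₄}.
Eliminating the other unknown: ω₄ = r₂ω₂ sin(θ₂−θ₃) / [r₄ sin(θ₄−θ₃)].
Numerator sine = -0.46330; denominator sine = -0.84339.
Result = 0.1188·31.94·(-0.46330) / (0.3819·(-0.84339)) = +5.458 rad/s; magnitude 5.458 rad/s.

5.46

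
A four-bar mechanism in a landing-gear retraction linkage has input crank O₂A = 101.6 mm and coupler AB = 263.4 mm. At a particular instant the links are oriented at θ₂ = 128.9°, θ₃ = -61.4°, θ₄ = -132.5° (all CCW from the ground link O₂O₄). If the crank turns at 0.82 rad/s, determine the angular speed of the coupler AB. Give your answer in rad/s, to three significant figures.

ω₂ = 0.82 rad/s
Differentiating the loop-closure r₂e^{iθ₂}+r₃e^{iθ₃}=r₁+r₄e^{iθ₄} gives r₂ω₂e^{iθ₂}+r₃ω₃e^{iθ₃}=r₄ω₄e^{iθ₄}.
Eliminating the other unknown: ω₃ = r₂ω₂ sin(θ₄−θ₂) / [r₃ sin(θ₃−θ₄)].
Numerator sine = +0.98876; denominator sine = +0.94609.
Result = 0.1016·0.82·(+0.98876) / (0.2634·(+0.94609)) = +0.33056 rad/s; magnitude 0.33056 rad/s.

0.331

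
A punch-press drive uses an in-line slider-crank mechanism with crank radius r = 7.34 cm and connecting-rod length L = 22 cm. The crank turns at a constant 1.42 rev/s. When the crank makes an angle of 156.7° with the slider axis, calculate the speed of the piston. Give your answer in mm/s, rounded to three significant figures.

179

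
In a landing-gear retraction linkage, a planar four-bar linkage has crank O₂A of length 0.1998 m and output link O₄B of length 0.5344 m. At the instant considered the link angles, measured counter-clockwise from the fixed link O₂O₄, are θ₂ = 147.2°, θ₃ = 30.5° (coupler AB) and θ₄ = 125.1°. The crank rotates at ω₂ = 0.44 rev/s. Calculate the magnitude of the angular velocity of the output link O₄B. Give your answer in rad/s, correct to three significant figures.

ω₂ = 2.765 rad/s (from 0.44 rev/s).
Differentiating the loop-closure r₂e^{iθ₂}+r₃e^{iθ₃}=r₁+r₄e^{iθ₄} gives r₂ω₂e^{iθ₂}+r₃ω₃e^{iθ₃}=r₄ω₄e^{iθ₄}.
Eliminating the other unknown: ω₄ = r₂ω₂ sin(θ₂−θ₃) / [r₄ sin(θ₄−θ₃)].
Numerator sine = +0.89337; denominator sine = +0.99678.
Result = 0.1998·2.765·(+0.89337) / (0.5344·(+0.99678)) = +0.92639 rad/s; magnitude 0.92639 rad/s.

0.926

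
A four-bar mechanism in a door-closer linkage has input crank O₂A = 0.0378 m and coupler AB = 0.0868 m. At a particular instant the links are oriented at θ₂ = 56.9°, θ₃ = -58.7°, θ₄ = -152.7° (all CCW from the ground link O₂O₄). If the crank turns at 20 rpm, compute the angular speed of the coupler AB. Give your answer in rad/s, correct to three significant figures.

ω₂ = 2.094 rad/s (from 20 rpm).
Differentiating the loop-closure r₂e^{iθ₂}+r₃e^{iθ₃}=r₁+r₄e^{iθ₄} gives r₂ω₂e^{iθ₂}+r₃ω₃e^{iθ₃}=r₄ω₄e^{iθ₄}.
Eliminating the other unknown: ω₃ = r₂ω₂ sin(θ₄−θ₂) / [r₃ sin(θ₃−θ₄)].
Numerator sine = +0.49394; denominator sine = +0.99756.
Result = 0.0378·2.094·(+0.49394) / (0.0868·(+0.99756)) = +0.45161 rad/s; magnitude 0.45161 rad/s.

0.452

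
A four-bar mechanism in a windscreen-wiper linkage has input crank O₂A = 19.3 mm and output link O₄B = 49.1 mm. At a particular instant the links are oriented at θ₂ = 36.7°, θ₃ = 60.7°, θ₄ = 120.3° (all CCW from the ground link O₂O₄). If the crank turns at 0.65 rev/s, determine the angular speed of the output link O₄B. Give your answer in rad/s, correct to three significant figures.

ω₂ = 4.084 rad/s (from 0.65 rev/s).
Differentiating the loop-closure r₂e^{iθ₂}+r₃e^{iθ₃}=r₁+r₄e^{iθ₄} gives r₂ω₂e^{iθ₂}+r₃ω₃e^{iθ₃}=r₄ω₄e^{iθ₄}.
Eliminating the other unknown: ω₄ = r₂ω₂ sin(θ₂−θ₃) / [r₄ sin(θ₄−θ₃)].
Numerator sine = -0.40674; denominator sine = +0.86251.
Result = 0.0193·4.084·(-0.40674) / (0.0491·(+0.86251)) = -0.75704 rad/s; magnitude 0.75704 rad/s.

0.757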